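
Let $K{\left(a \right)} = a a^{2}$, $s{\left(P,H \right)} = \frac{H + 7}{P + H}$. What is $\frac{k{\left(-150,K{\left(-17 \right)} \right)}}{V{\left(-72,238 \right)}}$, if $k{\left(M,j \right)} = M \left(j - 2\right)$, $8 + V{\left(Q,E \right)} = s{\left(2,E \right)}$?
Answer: $- \frac{7077600}{67} \approx -1.0564 \cdot 10^{5}$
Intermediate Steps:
$s{\left(P,H \right)} = \frac{7 + H}{H + P}$
$V{\left(Q,E \right)} = -8 + \frac{7 + E}{2 + E}$ ($V{\left(Q,E \right)} = -8 + \frac{7 + E}{E + 2} = -8 + \frac{7 + E}{2 + E}$)
$K{\left(a \right)} = a^{3}$
$k{\left(M,j \right)} = M \left(-2 + j\right)$
$\frac{k{\left(-150,K{\left(-17 \right)} \right)}}{V{\left(-72,238 \right)}} = \frac{\left(-150\right) \left(-2 + \left(-17\right)^{3}\right)}{\frac{1}{2 + 238} \left(-9 - 1666\right)} = \frac{\left(-150\right) \left(-2 - 4913\right)}{\frac{1}{240} \left(-9 - 1666\right)} = \frac{\left(-150\right) \left(-4915\right)}{\frac{1}{240} \left(-1675\right)} = \frac{737250}{- \frac{335}{48}} = 737250 \left(- \frac{48}{335}\right) = - \frac{7077600}{67}$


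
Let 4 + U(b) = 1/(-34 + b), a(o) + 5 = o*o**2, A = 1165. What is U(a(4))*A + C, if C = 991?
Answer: -18112/5 ≈ -3622.4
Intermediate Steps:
a(o) = -5 + o**3 (a(o) = -5 + o*o**2 = -5 + o**3)
U(b) = -4 + 1/(-34 + b)
U(a(4))*A + C = ((137 - 4*(-5 + 4**3))/(-34 + (-5 + 4**3)))*1165 + 991 = ((137 - 4*(-5 + 64))/(-34 + (-5 + 64)))*1165 + 991 = ((137 - 4*59)/(-34 + 59))*1165 + 991 = ((137 - 236)/25)*1165 + 991 = ((1/25)*(-99))*1165 + 991 = -99/25*1165 + 991 = -23067/5 + 991 = -18112/5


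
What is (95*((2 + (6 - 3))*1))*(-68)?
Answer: -32300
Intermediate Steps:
(95*((2 + (6 - 3))*1))*(-68) = (95*((2 + 3)*1))*(-68) = (95*(5*1))*(-68) = (95*5)*(-68) = 475*(-68) = -32300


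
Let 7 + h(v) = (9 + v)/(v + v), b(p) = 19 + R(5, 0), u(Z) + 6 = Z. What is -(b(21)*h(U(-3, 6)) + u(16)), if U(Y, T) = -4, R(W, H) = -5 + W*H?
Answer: 387/4 ≈ 96.750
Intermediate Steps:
R(W, H) = -5 + H*W
u(Z) = -6 + Z
b(p) = 14 (b(p) = 19 + (-5 + 0*5) = 19 + (-5 + 0) = 19 - 5 = 14)
h(v) = -7 + (9 + v)/(2*v) (h(v) = -7 + (9 + v)/(v + v) = -7 + (9 + v)/((2*v)) = -7 + (9 + v)*(1/(2*v)) = -7 + (9 + v)/(2*v))
-(b(21)*h(U(-3, 6)) + u(16)) = -(14*((½)*(9 - 13*(-4))/(-4)) + (-6 + 16)) = -(14*((½)*(-¼)*(9 + 52)) + 10) = -(14*((½)*(-¼)*61) + 10) = -(14*(-61/8) + 10) = -(-427/4 + 10) = -1*(-387/4) = 387/4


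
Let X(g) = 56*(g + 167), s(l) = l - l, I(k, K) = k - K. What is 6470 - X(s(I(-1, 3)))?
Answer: -2882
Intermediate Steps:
s(l) = 0
X(g) = 9352 + 56*g (X(g) = 56*(167 + g) = 9352 + 56*g)
6470 - X(s(I(-1, 3))) = 6470 - (9352 + 56*0) = 6470 - (9352 + 0) = 6470 - 1*9352 = 6470 - 9352 = -2882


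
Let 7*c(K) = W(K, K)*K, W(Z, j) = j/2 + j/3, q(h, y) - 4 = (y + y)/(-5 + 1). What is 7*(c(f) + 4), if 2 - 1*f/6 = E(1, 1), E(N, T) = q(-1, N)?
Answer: 191/2 ≈ 95.500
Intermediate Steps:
q(h, y) = 4 - y/2 (q(h, y) = 4 + (y + y)/(-5 + 1) = 4 + (2*y)/(-4) = 4 + (2*y)*(-¼) = 4 - y/2)
E(N, T) = 4 - N/2
f = -9 (f = 12 - 6*(4 - ½*1) = 12 - 6*(4 - ½) = 12 - 6*7/2 = 12 - 21 = -9)
W(Z, j) = 5*j/6 (W(Z, j) = j*(½) + j*(⅓) = j/2 + j/3 = 5*j/6)
c(K) = 5*K²/42 (c(K) = ((5*K/6)*K)/7 = (5*K²/6)/7 = 5*K²/42)
7*(c(f) + 4) = 7*((5/42)*(-9)² + 4) = 7*((5/42)*81 + 4) = 7*(135/14 + 4) = 7*(191/14) = 191/2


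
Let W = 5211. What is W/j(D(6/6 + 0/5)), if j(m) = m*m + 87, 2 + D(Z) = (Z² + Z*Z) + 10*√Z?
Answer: 5211/187 ≈ 27.866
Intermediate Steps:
D(Z) = -2 + 2*Z² + 10*√Z (D(Z) = -2 + ((Z² + Z*Z) + 10*√Z) = -2 + ((Z² + Z²) + 10*√Z) = -2 + (2*Z² + 10*√Z) = -2 + 2*Z² + 10*√Z)
j(m) = 87 + m² (j(m) = m² + 87 = 87 + m²)
W/j(D(6/6 + 0/5)) = 5211/(87 + (-2 + 2*(6/6 + 0/5)² + 10*√(6/6 + 0/5))²) = 5211/(87 + (-2 + 2*(6*(⅙) + 0*(⅕))² + 10*√(6*(⅙) + 0*(⅕)))²) = 5211/(87 + (-2 + 2*(1 + 0)² + 10*√(1 + 0))²) = 5211/(87 + (-2 + 2*1² + 10*√1)²) = 5211/(87 + (-2 + 2*1 + 10*1)²) = 5211/(87 + (-2 + 2 + 10)²) = 5211/(87 + 10²) = 5211/(87 + 100) = 5211/187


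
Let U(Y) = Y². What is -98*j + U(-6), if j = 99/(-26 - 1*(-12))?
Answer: 729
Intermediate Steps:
j = -99/14 (j = 99/(-26 + 12) = 99/(-14) = 99*(-1/14) = -99/14 ≈ -7.0714)
-98*j + U(-6) = -98*(-99/14) + (-6)² = 693 + 36 = 729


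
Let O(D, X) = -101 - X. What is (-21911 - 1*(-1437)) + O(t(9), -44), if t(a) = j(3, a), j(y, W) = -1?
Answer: -20531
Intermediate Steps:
t(a) = -1
(-21911 - 1*(-1437)) + O(t(9), -44) = (-21911 - 1*(-1437)) + (-101 - 1*(-44)) = (-21911 + 1437) + (-101 + 44) = -20474 - 57 = -20531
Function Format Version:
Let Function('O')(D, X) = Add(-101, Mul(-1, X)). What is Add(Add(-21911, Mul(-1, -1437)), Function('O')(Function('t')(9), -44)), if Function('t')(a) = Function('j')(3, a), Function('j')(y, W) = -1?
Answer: -20531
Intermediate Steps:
Function('t')(a) = -1
Add(Add(-21911, Mul(-1, -1437)), Function('O')(Function('t')(9), -44)) = Add(Add(-21911, Mul(-1, -1437)), Add(-101, Mul(-1, -44))) = Add(Add(-21911, 1437), Add(-101, 44)) = Add(-20474, -57) = -20531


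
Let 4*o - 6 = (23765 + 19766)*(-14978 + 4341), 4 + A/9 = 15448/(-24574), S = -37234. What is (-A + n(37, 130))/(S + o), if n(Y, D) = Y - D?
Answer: 841124/1897064376933 ≈ 4.4338e-7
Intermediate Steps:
A = -511848/12287 (A = -36 + 9*(15448/(-24574)) = -36 + 9*(15448*(-1/24574)) = -36 + 9*(-7724/12287) = -36 - 69516/12287 = -511848/12287 ≈ -41.658)
o = -463039241/4 (o = 3/2 + ((23765 + 19766)*(-14978 + 4341))/4 = 3/2 + (43531*(-10637))/4 = 3/2 + (1/4)*(-463039247) = 3/2 - 463039247/4 = -463039241/4 ≈ -1.1576e+8)
(-A + n(37, 130))/(S + o) = (-1*(-511848/12287) + (37 - 1*130))/(-37234 - 463039241/4) = (511848/12287 + (37 - 130))/(-463188177/4) = (511848/12287 - 93)*(-4/463188177) = -630843/12287*(-4/463188177) = 841124/1897064376933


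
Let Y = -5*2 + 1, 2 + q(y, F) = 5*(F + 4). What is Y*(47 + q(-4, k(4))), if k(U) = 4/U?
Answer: -630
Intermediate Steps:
q(y, F) = 18 + 5*F (q(y, F) = -2 + 5*(F + 4) = -2 + 5*(4 + F) = -2 + (20 + 5*F) = 18 + 5*F)
Y = -9 (Y = -10 + 1 = -9)
Y*(47 + q(-4, k(4))) = -9*(47 + (18 + 5*(4/4))) = -9*(47 + (18 + 5*(4*(¼)))) = -9*(47 + (18 + 5*1)) = -9*(47 + (18 + 5)) = -9*(47 + 23) = -9*70 = -630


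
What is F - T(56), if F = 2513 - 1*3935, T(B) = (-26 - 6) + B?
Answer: -1446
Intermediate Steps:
T(B) = -32 + B
F = -1422 (F = 2513 - 3935 = -1422)
F - T(56) = -1422 - (-32 + 56) = -1422 - 1*24 = -1422 - 24 = -1446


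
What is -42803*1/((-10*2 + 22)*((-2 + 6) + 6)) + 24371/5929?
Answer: -253291567/118580 ≈ -2136.0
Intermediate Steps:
-42803*1/((-10*2 + 22)*((-2 + 6) + 6)) + 24371/5929 = -42803*1/((-20 + 22)*(4 + 6)) + 24371*(1/5929) = -42803/(2*10) + 24371/5929 = -42803/20 + 24371/5929 = -253291567/118580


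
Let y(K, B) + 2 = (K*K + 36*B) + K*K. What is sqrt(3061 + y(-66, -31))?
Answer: sqrt(10655) ≈ 103.22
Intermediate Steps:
y(K, B) = -2 + 2*K**2 + 36*B (y(K, B) = -2 + ((K*K + 36*B) + K*K) = -2 + ((K**2 + 36*B) + K**2) = -2 + (2*K**2 + 36*B) = -2 + 2*K**2 + 36*B)
sqrt(3061 + y(-66, -31)) = sqrt(3061 + (-2 + 2*(-66)**2 + 36*(-31))) = sqrt(3061 + (-2 + 2*4356 - 1116)) = sqrt(3061 + (-2 + 8712 - 1116)) = sqrt(3061 + 7594) = sqrt(10655)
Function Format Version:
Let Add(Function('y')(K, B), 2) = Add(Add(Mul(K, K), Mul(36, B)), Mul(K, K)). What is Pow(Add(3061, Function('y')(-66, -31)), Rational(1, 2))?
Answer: Pow(10655, Rational(1, 2)) ≈ 103.22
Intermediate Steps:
Function('y')(K, B) = Add(-2, Mul(2, Pow(K, 2)), Mul(36, B)) (Function('y')(K, B) = Add(-2, Add(Add(Mul(K, K), Mul(36, B)), Mul(K, K))) = Add(-2, Add(Add(Pow(K, 2), Mul(36, B)), Pow(K, 2))) = Add(-2, Add(Mul(2, Pow(K, 2)), Mul(36, B))) = Add(-2, Mul(2, Pow(K, 2)), Mul(36, B)))
Pow(Add(3061, Function('y')(-66, -31)), Rational(1, 2)) = Pow(Add(3061, Add(-2, Mul(2, Pow(-66, 2)), Mul(36, -31))), Rational(1, 2)) = Pow(Add(3061, Add(-2, Mul(2, 4356), -1116)), Rational(1, 2)) = Pow(Add(3061, Add(-2, 8712, -1116)), Rational(1, 2)) = Pow(Add(3061, 7594), Rational(1, 2)) = Pow(10655, Rational(1, 2))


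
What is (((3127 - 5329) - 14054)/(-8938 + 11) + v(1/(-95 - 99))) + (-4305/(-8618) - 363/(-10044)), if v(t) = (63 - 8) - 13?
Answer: 184274275583/4154375844 ≈ 44.357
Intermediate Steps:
v(t) = 42 (v(t) = 55 - 13 = 42)
(((3127 - 5329) - 14054)/(-8938 + 11) + v(1/(-95 - 99))) + (-4305/(-8618) - 363/(-10044)) = (((3127 - 5329) - 14054)/(-8938 + 11) + 42) + (-4305/(-8618) - 363/(-10044)) = ((-2202 - 14054)/(-8927) + 42) + (-4305*(-1/8618) - 363*(-1/10044)) = (-16256*(-1/8927) + 42) + (4305/8618 + 121/3348) = (16256/8927 + 42) + 249289/465372 = 391190/8927 + 249289/465372 = 184274275583/4154375844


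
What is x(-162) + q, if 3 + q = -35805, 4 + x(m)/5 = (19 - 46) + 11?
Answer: -35908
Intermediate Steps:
x(m) = -100 (x(m) = -20 + 5*((19 - 46) + 11) = -20 + 5*(-27 + 11) = -20 + 5*(-16) = -20 - 80 = -100)
q = -35808 (q = -3 - 35805 = -35808)
x(-162) + q = -100 - 35808 = -35908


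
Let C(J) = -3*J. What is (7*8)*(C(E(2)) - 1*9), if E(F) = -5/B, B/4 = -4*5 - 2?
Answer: -5649/11 ≈ -513.54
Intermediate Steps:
B = -88 (B = 4*(-4*5 - 2) = 4*(-20 - 2) = 4*(-22) = -88)
E(F) = 5/88 (E(F) = -5/(-88) = -5*(-1/88) = 5/88)
(7*8)*(C(E(2)) - 1*9) = (7*8)*(-3*5/88 - 1*9) = 56*(-15/88 - 9) = 56*(-807/88) = -5649/11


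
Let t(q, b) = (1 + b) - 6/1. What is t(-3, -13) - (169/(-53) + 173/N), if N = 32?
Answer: -34289/1696 ≈ -20.218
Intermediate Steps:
t(q, b) = -5 + b (t(q, b) = (1 + b) - 6*1 = (1 + b) - 6 = -5 + b)
t(-3, -13) - (169/(-53) + 173/N) = (-5 - 13) - (169/(-53) + 173/32) = -18 - (169*(-1/53) + 173*(1/32)) = -18 - (-169/53 + 173/32) = -18 - 1*3761/1696 = -18 - 3761/1696 = -34289/1696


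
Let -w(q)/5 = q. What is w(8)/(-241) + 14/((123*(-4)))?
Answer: 8153/59286 ≈ 0.13752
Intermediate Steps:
w(q) = -5*q
w(8)/(-241) + 14/((123*(-4))) = -5*8/(-241) + 14/((123*(-4))) = -40*(-1/241) + 14/(-492) = 40/241 + 14*(-1/492) = 40/241 - 7/246 = 8153/59286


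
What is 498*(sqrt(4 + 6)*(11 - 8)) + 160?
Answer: 160 + 1494*sqrt(10) ≈ 4884.4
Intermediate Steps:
498*(sqrt(4 + 6)*(11 - 8)) + 160 = 498*(sqrt(10)*3) + 160 = 498*(3*sqrt(10)) + 160 = 1494*sqrt(10) + 160 = 160 + 1494*sqrt(10)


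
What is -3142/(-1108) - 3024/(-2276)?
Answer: 1312723/315226 ≈ 4.1644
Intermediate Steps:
-3142/(-1108) - 3024/(-2276) = -3142*(-1/1108) - 3024*(-1/2276) = 1571/554 + 756/569 = 1312723/315226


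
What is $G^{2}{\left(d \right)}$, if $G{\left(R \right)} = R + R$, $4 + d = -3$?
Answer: $196$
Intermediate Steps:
$d = -7$ ($d = -4 - 3 = -7$)
$G{\left(R \right)} = 2 R$
$G^{2}{\left(d \right)} = \left(2 \left(-7\right)\right)^{2} = \left(-14\right)^{2} = 196$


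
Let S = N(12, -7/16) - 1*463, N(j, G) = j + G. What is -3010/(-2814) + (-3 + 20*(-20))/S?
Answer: 91903/46833 ≈ 1.9624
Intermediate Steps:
N(j, G) = G + j
S = -7223/16 (S = (-7/16 + 12) - 1*463 = (-7*1/16 + 12) - 463 = (-7/16 + 12) - 463 = 185/16 - 463 = -7223/16 ≈ -451.44)
-3010/(-2814) + (-3 + 20*(-20))/S = -3010/(-2814) + (-3 + 20*(-20))/(-7223/16) = -3010*(-1/2814) + (-3 - 400)*(-16/7223) = 215/201 - 403*(-16/7223) = 215/201 + 208/233 = 91903/46833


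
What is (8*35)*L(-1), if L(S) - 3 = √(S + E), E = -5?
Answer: 840 + 280*I*√6 ≈ 840.0 + 685.86*I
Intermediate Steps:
L(S) = 3 + √(-5 + S) (L(S) = 3 + √(S - 5) = 3 + √(-5 + S))
(8*35)*L(-1) = (8*35)*(3 + √(-5 - 1)) = 280*(3 + √(-6)) = 280*(3 + I*√6) = 840 + 280*I*√6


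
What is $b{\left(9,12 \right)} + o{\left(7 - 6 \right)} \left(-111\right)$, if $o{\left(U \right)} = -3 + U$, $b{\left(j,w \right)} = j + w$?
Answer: $243$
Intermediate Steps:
$b{\left(9,12 \right)} + o{\left(7 - 6 \right)} \left(-111\right) = \left(9 + 12\right) + \left(-3 + \left(7 - 6\right)\right) \left(-111\right) = 21 + \left(-3 + 1\right) \left(-111\right) = 21 - -222 = 21 + 222 = 243$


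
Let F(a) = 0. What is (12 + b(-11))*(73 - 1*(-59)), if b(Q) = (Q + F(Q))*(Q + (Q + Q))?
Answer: 49500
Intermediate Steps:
b(Q) = 3*Q² (b(Q) = (Q + 0)*(Q + (Q + Q)) = Q*(Q + 2*Q) = Q*(3*Q) = 3*Q²)
(12 + b(-11))*(73 - 1*(-59)) = (12 + 3*(-11)²)*(73 - 1*(-59)) = (12 + 3*121)*(73 + 59) = (12 + 363)*132 = 375*132 = 49500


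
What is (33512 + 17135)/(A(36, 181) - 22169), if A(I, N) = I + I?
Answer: -50647/22097 ≈ -2.2920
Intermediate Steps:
A(I, N) = 2*I
(33512 + 17135)/(A(36, 181) - 22169) = (33512 + 17135)/(2*36 - 22169) = 50647/(72 - 22169) = 50647/(-22097) = 50647*(-1/22097) = -50647/22097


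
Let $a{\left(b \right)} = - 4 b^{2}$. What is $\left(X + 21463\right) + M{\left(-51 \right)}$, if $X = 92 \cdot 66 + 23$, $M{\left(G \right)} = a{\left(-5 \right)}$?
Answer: $27458$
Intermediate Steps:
$M{\left(G \right)} = -100$ ($M{\left(G \right)} = - 4 \left(-5\right)^{2} = \left(-4\right) 25 = -100$)
$X = 6095$ ($X = 6072 + 23 = 6095$)
$\left(X + 21463\right) + M{\left(-51 \right)} = \left(6095 + 21463\right) - 100 = 27558 - 100 = 27458$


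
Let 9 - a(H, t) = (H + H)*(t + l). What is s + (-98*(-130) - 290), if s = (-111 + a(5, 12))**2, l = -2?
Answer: 53254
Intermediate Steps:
a(H, t) = 9 - 2*H*(-2 + t) (a(H, t) = 9 - (H + H)*(t - 2) = 9 - 2*H*(-2 + t))
s = 40804 (s = (-111 + (9 + 4*5 - 2*5*12))**2 = (-111 + (9 + 20 - 120))**2 = (-111 - 91)**2 = (-202)**2 = 40804)
s + (-98*(-130) - 290) = 40804 + (-98*(-130) - 290) = 40804 + (12740 - 290) = 40804 + 12450 = 53254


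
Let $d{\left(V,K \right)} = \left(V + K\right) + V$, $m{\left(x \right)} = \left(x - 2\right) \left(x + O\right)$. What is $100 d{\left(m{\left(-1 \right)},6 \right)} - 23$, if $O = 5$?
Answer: $-1823$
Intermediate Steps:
$m{\left(x \right)} = \left(-2 + x\right) \left(5 + x\right)$ ($m{\left(x \right)} = \left(x - 2\right) \left(x + 5\right) = \left(-2 + x\right) \left(5 + x\right)$)
$d{\left(V,K \right)} = K + 2 V$ ($d{\left(V,K \right)} = \left(K + V\right) + V = K + 2 V$)
$100 d{\left(m{\left(-1 \right)},6 \right)} - 23 = 100 \left(6 + 2 \left(-10 + \left(-1\right)^{2} + 3 \left(-1\right)\right)\right) - 23 = 100 \left(6 + 2 \left(-10 + 1 - 3\right)\right) - 23 = 100 \left(6 + 2 \left(-12\right)\right) - 23 = 100 \left(6 - 24\right) - 23 = 100 \left(-18\right) - 23 = -1800 - 23 = -1823$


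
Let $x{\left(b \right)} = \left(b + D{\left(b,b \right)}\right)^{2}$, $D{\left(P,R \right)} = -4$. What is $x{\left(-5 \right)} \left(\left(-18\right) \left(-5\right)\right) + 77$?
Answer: $7367$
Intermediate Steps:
$x{\left(b \right)} = \left(-4 + b\right)^{2}$ ($x{\left(b \right)} = \left(b - 4\right)^{2} = \left(-4 + b\right)^{2}$)
$x{\left(-5 \right)} \left(\left(-18\right) \left(-5\right)\right) + 77 = \left(-4 - 5\right)^{2} \left(\left(-18\right) \left(-5\right)\right) + 77 = \left(-9\right)^{2} \cdot 90 + 77 = 81 \cdot 90 + 77 = 7290 + 77 = 7367$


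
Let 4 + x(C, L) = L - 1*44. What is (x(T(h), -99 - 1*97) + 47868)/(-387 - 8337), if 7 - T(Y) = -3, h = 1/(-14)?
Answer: -11906/2181 ≈ -5.4590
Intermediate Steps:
h = -1/14 ≈ -0.071429
T(Y) = 10 (T(Y) = 7 - 1*(-3) = 7 + 3 = 10)
x(C, L) = -48 + L (x(C, L) = -4 + (L - 1*44) = -4 + (L - 44) = -4 + (-44 + L) = -48 + L)
(x(T(h), -99 - 1*97) + 47868)/(-387 - 8337) = ((-48 + (-99 - 1*97)) + 47868)/(-387 - 8337) = ((-48 + (-99 - 97)) + 47868)/(-8724) = ((-48 - 196) + 47868)*(-1/8724) = (-244 + 47868)*(-1/8724) = 47624*(-1/8724) = -11906/2181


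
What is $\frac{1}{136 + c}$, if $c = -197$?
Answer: $- \frac{1}{61} \approx -0.016393$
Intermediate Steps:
$\frac{1}{136 + c} = \frac{1}{136 - 197} = \frac{1}{-61} = - \frac{1}{61}$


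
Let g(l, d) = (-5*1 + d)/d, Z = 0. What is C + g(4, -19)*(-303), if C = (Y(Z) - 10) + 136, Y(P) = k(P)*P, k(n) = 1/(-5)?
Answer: -4878/19 ≈ -256.74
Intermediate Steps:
k(n) = -⅕
Y(P) = -P/5
g(l, d) = (-5 + d)/d
C = 126 (C = (-⅕*0 - 10) + 136 = (0 - 10) + 136 = -10 + 136 = 126)
C + g(4, -19)*(-303) = 126 + ((-5 - 19)/(-19))*(-303) = 126 - 1/19*(-24)*(-303) = 126 + (24/19)*(-303) = 126 - 7272/19 = -4878/19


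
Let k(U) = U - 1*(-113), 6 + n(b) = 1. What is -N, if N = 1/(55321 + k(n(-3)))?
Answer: -1/55429 ≈ -1.8041e-5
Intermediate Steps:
n(b) = -5 (n(b) = -6 + 1 = -5)
k(U) = 113 + U (k(U) = U + 113 = 113 + U)
N = 1/55429 (N = 1/(55321 + (113 - 5)) = 1/(55321 + 108) = 1/55429 ≈ 1.8041e-5)
-N = -1*1/55429 = -1/55429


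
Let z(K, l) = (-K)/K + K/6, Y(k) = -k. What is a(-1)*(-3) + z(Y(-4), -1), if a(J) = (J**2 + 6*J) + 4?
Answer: 8/3 ≈ 2.6667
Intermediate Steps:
z(K, l) = -1 + K/6 (z(K, l) = -1 + K*(1/6) = -1 + K/6)
a(J) = 4 + J**2 + 6*J
a(-1)*(-3) + z(Y(-4), -1) = (4 + (-1)**2 + 6*(-1))*(-3) + (-1 + (-1*(-4))/6) = (4 + 1 - 6)*(-3) + (-1 + (1/6)*4) = -1*(-3) + (-1 + 2/3) = 3 - 1/3 = 8/3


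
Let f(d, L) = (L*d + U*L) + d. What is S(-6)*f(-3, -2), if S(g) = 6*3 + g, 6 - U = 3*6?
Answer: 324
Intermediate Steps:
U = -12 (U = 6 - 3*6 = 6 - 1*18 = 6 - 18 = -12)
f(d, L) = d - 12*L + L*d (f(d, L) = (L*d - 12*L) + d = (-12*L + L*d) + d = d - 12*L + L*d)
S(g) = 18 + g
S(-6)*f(-3, -2) = (18 - 6)*(-3 - 12*(-2) - 2*(-3)) = 12*(-3 + 24 + 6) = 12*27 = 324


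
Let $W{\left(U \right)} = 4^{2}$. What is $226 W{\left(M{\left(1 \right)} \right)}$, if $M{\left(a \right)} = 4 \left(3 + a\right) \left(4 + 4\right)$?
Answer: $3616$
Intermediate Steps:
$M{\left(a \right)} = 96 + 32 a$ ($M{\left(a \right)} = 4 \left(3 + a\right) 8 = 4 \left(24 + 8 a\right) = 96 + 32 a$)
$W{\left(U \right)} = 16$
$226 W{\left(M{\left(1 \right)} \right)} = 226 \cdot 16 = 3616$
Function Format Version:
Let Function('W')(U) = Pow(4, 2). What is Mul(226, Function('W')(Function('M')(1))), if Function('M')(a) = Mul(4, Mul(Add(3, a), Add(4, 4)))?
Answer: 3616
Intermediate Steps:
Function('M')(a) = Add(96, Mul(32, a)) (Function('M')(a) = Mul(4, Mul(Add(3, a), 8)) = Mul(4, Add(24, Mul(8, a))) = Add(96, Mul(32, a)))
Function('W')(U) = 16
Mul(226, Function('W')(Function('M')(1))) = Mul(226, 16) = 3616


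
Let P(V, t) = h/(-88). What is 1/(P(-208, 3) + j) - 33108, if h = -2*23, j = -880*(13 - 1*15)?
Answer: -2564644960/77463 ≈ -33108.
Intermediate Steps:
j = 1760 (j = -880*(13 - 15) = -880*(-2) = 1760)
h = -46
P(V, t) = 23/44 (P(V, t) = -46/(-88) = -46*(-1/88) = 23/44)
1/(P(-208, 3) + j) - 33108 = 1/(23/44 + 1760) - 33108 = 1/(77463/44) - 33108 = 44/77463 - 33108 = -2564644960/77463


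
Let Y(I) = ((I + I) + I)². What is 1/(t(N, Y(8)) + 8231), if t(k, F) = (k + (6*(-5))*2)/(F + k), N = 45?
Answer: 207/1703812 ≈ 0.00012149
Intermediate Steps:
Y(I) = 9*I² (Y(I) = (2*I + I)² = (3*I)² = 9*I²)
t(k, F) = (-60 + k)/(F + k) (t(k, F) = (k - 30*2)/(F + k) = (k - 60)/(F + k) = (-60 + k)/(F + k))
1/(t(N, Y(8)) + 8231) = 1/((-60 + 45)/(9*8² + 45) + 8231) = 1/(-15/(9*64 + 45) + 8231) = 1/(-15/(576 + 45) + 8231) = 1/(-15/621 + 8231) = 1/((1/621)*(-15) + 8231) = 1/(-5/207 + 8231) = 1/(1703812/207) = 207/1703812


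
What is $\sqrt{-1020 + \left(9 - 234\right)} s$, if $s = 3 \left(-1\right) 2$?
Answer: $- 6 i \sqrt{1245} \approx - 211.71 i$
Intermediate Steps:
$s = -6$ ($s = \left(-3\right) 2 = -6$)
$\sqrt{-1020 + \left(9 - 234\right)} s = \sqrt{-1020 + \left(9 - 234\right)} \left(-6\right) = \sqrt{-1020 - 225} \left(-6\right) = \sqrt{-1245} \left(-6\right) = i \sqrt{1245} \left(-6\right) = - 6 i \sqrt{1245}$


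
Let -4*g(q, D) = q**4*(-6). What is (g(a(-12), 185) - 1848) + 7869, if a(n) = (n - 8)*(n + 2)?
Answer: 2400006021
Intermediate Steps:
a(n) = (-8 + n)*(2 + n)
g(q, D) = 3*q**4/2 (g(q, D) = -q**4*(-6)/4 = -(-3)*q**4/2 = 3*q**4/2)
(g(a(-12), 185) - 1848) + 7869 = (3*(-16 + (-12)**2 - 6*(-12))**4/2 - 1848) + 7869 = (3*(-16 + 144 + 72)**4/2 - 1848) + 7869 = ((3/2)*200**4 - 1848) + 7869 = ((3/2)*1600000000 - 1848) + 7869 = (2400000000 - 1848) + 7869 = 2399998152 + 7869 = 2400006021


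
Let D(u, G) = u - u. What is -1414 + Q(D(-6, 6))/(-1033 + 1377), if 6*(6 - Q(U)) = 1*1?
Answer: -2918461/2064 ≈ -1414.0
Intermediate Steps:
D(u, G) = 0
Q(U) = 35/6 (Q(U) = 6 - 1/6 = 6 - ⅙*1 = 6 - ⅙ = 35/6)
-1414 + Q(D(-6, 6))/(-1033 + 1377) = -1414 + (35/6)/(-1033 + 1377) = -1414 + (35/6)/344 = -1414 + (1/344)*(35/6) = -1414 + 35/2064 = -2918461/2064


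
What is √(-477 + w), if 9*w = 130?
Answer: I*√4163/3 ≈ 21.507*I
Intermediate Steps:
w = 130/9 (w = (⅑)*130 = 130/9 ≈ 14.444)
√(-477 + w) = √(-477 + 130/9) = √(-4163/9) = I*√4163/3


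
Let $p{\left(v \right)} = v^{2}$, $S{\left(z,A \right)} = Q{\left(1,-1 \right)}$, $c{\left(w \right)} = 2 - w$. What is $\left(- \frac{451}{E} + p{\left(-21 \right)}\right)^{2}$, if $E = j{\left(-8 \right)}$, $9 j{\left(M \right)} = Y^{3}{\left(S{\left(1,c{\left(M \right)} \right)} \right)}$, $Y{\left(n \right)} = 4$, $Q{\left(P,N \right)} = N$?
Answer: $\frac{583947225}{4096} \approx 1.4257 \cdot 10^{5}$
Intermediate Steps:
$S{\left(z,A \right)} = -1$
$j{\left(M \right)} = \frac{64}{9}$ ($j{\left(M \right)} = \frac{4^{3}}{9} = \frac{1}{9} \cdot 64 = \frac{64}{9}$)
$E = \frac{64}{9} \approx 7.1111$
$\left(- \frac{451}{E} + p{\left(-21 \right)}\right)^{2} = \left(- \frac{451}{\frac{64}{9}} + \left(-21\right)^{2}\right)^{2} = \left(\left(-451\right) \frac{9}{64} + 441\right)^{2} = \left(- \frac{4059}{64} + 441\right)^{2} = \left(\frac{24165}{64}\right)^{2} = \frac{583947225}{4096}$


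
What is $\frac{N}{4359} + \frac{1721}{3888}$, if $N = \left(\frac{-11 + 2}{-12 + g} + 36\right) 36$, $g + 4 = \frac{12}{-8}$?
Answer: $\frac{147147823}{197724240} \approx 0.74421$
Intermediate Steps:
$g = - \frac{11}{2}$ ($g = -4 + \frac{12}{-8} = -4 + 12 \left(- \frac{1}{8}\right) = -4 - \frac{3}{2} = - \frac{11}{2} \approx -5.5$)
$N = \frac{46008}{35}$ ($N = \left(\frac{-11 + 2}{-12 - \frac{11}{2}} + 36\right) 36 = \left(- \frac{9}{- \frac{35}{2}} + 36\right) 36 = \left(\left(-9\right) \left(- \frac{2}{35}\right) + 36\right) 36 = \left(\frac{18}{35} + 36\right) 36 = \frac{1278}{35} \cdot 36 = \frac{46008}{35} \approx 1314.5$)
$\frac{N}{4359} + \frac{1721}{3888} = \frac{46008}{35 \cdot 4359} + \frac{1721}{3888} = \frac{46008}{35} \cdot \frac{1}{4359} + 1721 \cdot \frac{1}{3888} = \frac{15336}{50855} + \frac{1721}{3888} = \frac{147147823}{197724240}$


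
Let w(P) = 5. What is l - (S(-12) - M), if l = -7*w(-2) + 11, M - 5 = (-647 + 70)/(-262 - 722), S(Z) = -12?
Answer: -6311/984 ≈ -6.4136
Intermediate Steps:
M = 5497/984 (M = 5 + (-647 + 70)/(-262 - 722) = 5 - 577/(-984) = 5 - 577*(-1/984) = 5 + 577/984 = 5497/984 ≈ 5.5864)
l = -24 (l = -7*5 + 11 = -35 + 11 = -24)
l - (S(-12) - M) = -24 - (-12 - 1*5497/984) = -24 - (-12 - 5497/984) = -24 - 1*(-17305/984) = -24 + 17305/984 = -6311/984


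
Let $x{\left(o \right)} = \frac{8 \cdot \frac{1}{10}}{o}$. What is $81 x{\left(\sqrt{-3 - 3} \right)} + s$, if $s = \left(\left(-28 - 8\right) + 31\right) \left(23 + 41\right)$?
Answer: $-320 - \frac{54 i \sqrt{6}}{5} \approx -320.0 - 26.454 i$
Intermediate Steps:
$x{\left(o \right)} = \frac{4}{5 o}$ ($x{\left(o \right)} = \frac{8 \cdot \frac{1}{10}}{o} = \frac{4}{5 o}$)
$s = -320$ ($s = \left(\left(-28 - 8\right) + 31\right) 64 = \left(-36 + 31\right) 64 = \left(-5\right) 64 = -320$)
$81 x{\left(\sqrt{-3 - 3} \right)} + s = 81 \frac{4}{5 \sqrt{-3 - 3}} - 320 = 81 \frac{4}{5 \sqrt{-6}} - 320 = 81 \frac{4}{5 i \sqrt{6}} - 320 = 81 \frac{4 \left(- \frac{i \sqrt{6}}{6}\right)}{5} - 320 = 81 \left(- \frac{2 i \sqrt{6}}{15}\right) - 320 = - \frac{54 i \sqrt{6}}{5} - 320 = -320 - \frac{54 i \sqrt{6}}{5}$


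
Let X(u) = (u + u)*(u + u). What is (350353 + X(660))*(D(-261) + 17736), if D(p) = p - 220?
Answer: 36110453015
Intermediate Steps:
X(u) = 4*u**2 (X(u) = (2*u)*(2*u) = 4*u**2)
D(p) = -220 + p
(350353 + X(660))*(D(-261) + 17736) = (350353 + 4*660**2)*((-220 - 261) + 17736) = (350353 + 4*435600)*(-481 + 17736) = (350353 + 1742400)*17255 = 2092753*17255 = 36110453015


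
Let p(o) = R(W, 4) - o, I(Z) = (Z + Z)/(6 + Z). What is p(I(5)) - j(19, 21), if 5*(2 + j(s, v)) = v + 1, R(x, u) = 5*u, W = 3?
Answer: 918/55 ≈ 16.691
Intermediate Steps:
j(s, v) = -9/5 + v/5 (j(s, v) = -2 + (v + 1)/5 = -2 + (1 + v)/5 = -2 + (⅕ + v/5) = -9/5 + v/5)
I(Z) = 2*Z/(6 + Z) (I(Z) = (2*Z)/(6 + Z) = 2*Z/(6 + Z))
p(o) = 20 - o (p(o) = 5*4 - o = 20 - o)
p(I(5)) - j(19, 21) = (20 - 2*5/(6 + 5)) - (-9/5 + (⅕)*21) = (20 - 2*5/11) - (-9/5 + 21/5) = (20 - 2*5/11) - 1*12/5 = (20 - 1*10/11) - 12/5 = (20 - 10/11) - 12/5 = 210/11 - 12/5 = 918/55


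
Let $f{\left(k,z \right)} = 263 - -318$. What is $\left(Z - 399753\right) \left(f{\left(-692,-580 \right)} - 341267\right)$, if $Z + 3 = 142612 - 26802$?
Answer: $96736426956$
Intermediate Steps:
$f{\left(k,z \right)} = 581$ ($f{\left(k,z \right)} = 263 + 318 = 581$)
$Z = 115807$ ($Z = -3 + \left(142612 - 26802\right) = -3 + 115810 = 115807$)
$\left(Z - 399753\right) \left(f{\left(-692,-580 \right)} - 341267\right) = \left(115807 - 399753\right) \left(581 - 341267\right) = \left(-283946\right) \left(-340686\right) = 96736426956$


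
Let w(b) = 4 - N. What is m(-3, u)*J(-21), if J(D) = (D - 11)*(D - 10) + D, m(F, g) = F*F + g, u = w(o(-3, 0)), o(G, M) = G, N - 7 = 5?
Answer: 971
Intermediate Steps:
N = 12 (N = 7 + 5 = 12)
w(b) = -8 (w(b) = 4 - 1*12 = 4 - 12 = -8)
u = -8
m(F, g) = g + F² (m(F, g) = F² + g = g + F²)
J(D) = D + (-11 + D)*(-10 + D) (J(D) = (-11 + D)*(-10 + D) + D = D + (-11 + D)*(-10 + D))
m(-3, u)*J(-21) = (-8 + (-3)²)*(110 + (-21)² - 20*(-21)) = (-8 + 9)*(110 + 441 + 420) = 1*971 = 971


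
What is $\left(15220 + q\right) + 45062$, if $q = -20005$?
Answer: $40277$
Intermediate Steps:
$\left(15220 + q\right) + 45062 = \left(15220 - 20005\right) + 45062 = -4785 + 45062 = 40277$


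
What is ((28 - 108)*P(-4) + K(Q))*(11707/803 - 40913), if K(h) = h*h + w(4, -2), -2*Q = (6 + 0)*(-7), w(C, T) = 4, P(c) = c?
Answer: -25123695480/803 ≈ -3.1287e+7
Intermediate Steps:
Q = 21 (Q = -(6 + 0)*(-7)/2 = -3*(-7) = -½*(-42) = 21)
K(h) = 4 + h² (K(h) = h*h + 4 = h² + 4 = 4 + h²)
((28 - 108)*P(-4) + K(Q))*(11707/803 - 40913) = ((28 - 108)*(-4) + (4 + 21²))*(11707/803 - 40913) = (-80*(-4) + (4 + 441))*(11707*(1/803) - 40913) = (320 + 445)*(11707/803 - 40913) = 765*(-32841432/803) = -25123695480/803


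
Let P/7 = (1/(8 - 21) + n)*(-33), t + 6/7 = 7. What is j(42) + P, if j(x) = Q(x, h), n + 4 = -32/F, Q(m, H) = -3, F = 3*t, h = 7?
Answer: 748996/559 ≈ 1339.9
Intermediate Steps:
t = 43/7 (t = -6/7 + 7 = 43/7 ≈ 6.1429)
F = 129/7 (F = 3*(43/7) = 129/7 ≈ 18.429)
n = -740/129 (n = -4 - 32/129/7 = -4 - 32*7/129 = -4 - 224/129 = -740/129 ≈ -5.7364)
j(x) = -3
P = 750673/559 (P = 7*((1/(8 - 21) - 740/129)*(-33)) = 7*((1/(-13) - 740/129)*(-33)) = 7*((-1/13 - 740/129)*(-33)) = 7*(-9749/1677*(-33)) = 7*(107239/559) = 750673/559 ≈ 1342.9)
j(42) + P = -3 + 750673/559 = 748996/559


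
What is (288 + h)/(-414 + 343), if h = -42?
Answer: -246/71 ≈ -3.4648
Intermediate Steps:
(288 + h)/(-414 + 343) = (288 - 42)/(-414 + 343) = 246/(-71) = 246*(-1/71) = -246/71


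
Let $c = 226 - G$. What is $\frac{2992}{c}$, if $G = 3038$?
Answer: $- \frac{748}{703} \approx -1.064$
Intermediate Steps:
$c = -2812$ ($c = 226 - 3038 = -2812$)
$\frac{2992}{c} = \frac{2992}{-2812} = 2992 \left(- \frac{1}{2812}\right) = - \frac{748}{703}$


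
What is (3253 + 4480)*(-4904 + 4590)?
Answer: -2428162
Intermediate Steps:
(3253 + 4480)*(-4904 + 4590) = 7733*(-314) = -2428162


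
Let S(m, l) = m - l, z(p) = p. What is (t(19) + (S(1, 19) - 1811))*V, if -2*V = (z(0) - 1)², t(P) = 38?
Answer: 1791/2 ≈ 895.50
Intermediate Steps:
V = -½ (V = -(0 - 1)²/2 = -½*(-1)² = -½*1 = -½ ≈ -0.50000)
(t(19) + (S(1, 19) - 1811))*V = (38 + ((1 - 1*19) - 1811))*(-½) = (38 + ((1 - 19) - 1811))*(-½) = (38 + (-18 - 1811))*(-½) = (38 - 1829)*(-½) = -1791*(-½) = 1791/2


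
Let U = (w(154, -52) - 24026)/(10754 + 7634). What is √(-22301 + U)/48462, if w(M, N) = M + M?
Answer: I*√1885204444082/445559628 ≈ 0.0030816*I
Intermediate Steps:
w(M, N) = 2*M
U = -11859/9194 (U = (2*154 - 24026)/(10754 + 7634) = (308 - 24026)/18388 = -23718*1/18388 = -11859/9194 ≈ -1.2899)
√(-22301 + U)/48462 = √(-22301 - 11859/9194)/48462 = √(-205047253/9194)*(1/48462) = (I*√1885204444082/9194)*(1/48462) = I*√1885204444082/445559628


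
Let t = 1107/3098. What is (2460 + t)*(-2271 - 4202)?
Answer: -49338416451/3098 ≈ -1.5926e+7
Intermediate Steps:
t = 1107/3098 (t = 1107*(1/3098) = 1107/3098 ≈ 0.35733)
(2460 + t)*(-2271 - 4202) = (2460 + 1107/3098)*(-2271 - 4202) = (7622187/3098)*(-6473) = -49338416451/3098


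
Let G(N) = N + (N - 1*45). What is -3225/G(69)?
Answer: -1075/31 ≈ -34.677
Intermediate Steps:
G(N) = -45 + 2*N (G(N) = N + (N - 45) = N + (-45 + N) = -45 + 2*N)
-3225/G(69) = -3225/(-45 + 2*69) = -3225/(-45 + 138) = -3225/93 = -3225*1/93 = -1075/31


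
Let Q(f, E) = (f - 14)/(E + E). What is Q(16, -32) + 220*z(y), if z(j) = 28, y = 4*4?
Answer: 197119/32 ≈ 6160.0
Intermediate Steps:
Q(f, E) = (-14 + f)/(2*E) (Q(f, E) = (-14 + f)/((2*E)) = (-14 + f)*(1/(2*E)) = (-14 + f)/(2*E))
y = 16
Q(16, -32) + 220*z(y) = (½)*(-14 + 16)/(-32) + 220*28 = (½)*(-1/32)*2 + 6160 = -1/32 + 6160 = 197119/32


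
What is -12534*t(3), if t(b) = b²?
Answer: -112806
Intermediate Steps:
-12534*t(3) = -12534*3² = -12534*9 = -112806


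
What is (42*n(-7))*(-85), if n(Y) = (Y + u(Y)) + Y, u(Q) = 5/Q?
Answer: 52530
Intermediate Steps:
n(Y) = 2*Y + 5/Y (n(Y) = (Y + 5/Y) + Y = 2*Y + 5/Y)
(42*n(-7))*(-85) = (42*(2*(-7) + 5/(-7)))*(-85) = (42*(-14 + 5*(-⅐)))*(-85) = (42*(-14 - 5/7))*(-85) = (42*(-103/7))*(-85) = -618*(-85) = 52530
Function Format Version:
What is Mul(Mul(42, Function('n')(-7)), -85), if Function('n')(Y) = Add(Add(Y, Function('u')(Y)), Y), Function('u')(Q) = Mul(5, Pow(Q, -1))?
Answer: 52530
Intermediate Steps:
Function('n')(Y) = Add(Mul(2, Y), Mul(5, Pow(Y, -1))) (Function('n')(Y) = Add(Add(Y, Mul(5, Pow(Y, -1))), Y) = Add(Mul(2, Y), Mul(5, Pow(Y, -1))))
Mul(Mul(42, Function('n')(-7)), -85) = Mul(Mul(42, Add(Mul(2, -7), Mul(5, Pow(-7, -1)))), -85) = Mul(Mul(42, Add(-14, Mul(5, Rational(-1, 7)))), -85) = Mul(Mul(42, Add(-14, Rational(-5, 7))), -85) = Mul(Mul(42, Rational(-103, 7)), -85) = Mul(-618, -85) = 52530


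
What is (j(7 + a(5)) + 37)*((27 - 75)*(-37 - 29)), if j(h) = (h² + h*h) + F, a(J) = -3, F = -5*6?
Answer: 123552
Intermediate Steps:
F = -30
j(h) = -30 + 2*h² (j(h) = (h² + h*h) - 30 = (h² + h²) - 30 = 2*h² - 30 = -30 + 2*h²)
(j(7 + a(5)) + 37)*((27 - 75)*(-37 - 29)) = ((-30 + 2*(7 - 3)²) + 37)*((27 - 75)*(-37 - 29)) = ((-30 + 2*4²) + 37)*(-48*(-66)) = ((-30 + 2*16) + 37)*3168 = ((-30 + 32) + 37)*3168 = (2 + 37)*3168 = 39*3168 = 123552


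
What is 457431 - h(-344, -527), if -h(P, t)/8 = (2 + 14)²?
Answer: 459479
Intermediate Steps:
h(P, t) = -2048 (h(P, t) = -8*(2 + 14)² = -8*16² = -8*256 = -2048)
457431 - h(-344, -527) = 457431 - 1*(-2048) = 457431 + 2048 = 459479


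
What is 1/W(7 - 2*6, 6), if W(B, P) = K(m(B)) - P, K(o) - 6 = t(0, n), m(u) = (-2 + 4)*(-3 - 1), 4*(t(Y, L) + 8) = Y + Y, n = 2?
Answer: -⅛ ≈ -0.12500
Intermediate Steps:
t(Y, L) = -8 + Y/2 (t(Y, L) = -8 + (Y + Y)/4 = -8 + (2*Y)/4 = -8 + Y/2)
m(u) = -8 (m(u) = 2*(-4) = -8)
K(o) = -2 (K(o) = 6 + (-8 + (½)*0) = 6 + (-8 + 0) = 6 - 8 = -2)
W(B, P) = -2 - P
1/W(7 - 2*6, 6) = 1/(-2 - 1*6) = 1/(-2 - 6) = 1/(-8) = -⅛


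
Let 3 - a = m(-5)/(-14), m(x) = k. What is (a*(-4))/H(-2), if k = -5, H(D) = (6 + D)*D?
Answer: 37/28 ≈ 1.3214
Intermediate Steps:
H(D) = D*(6 + D)
m(x) = -5
a = 37/14 (a = 3 - (-5)/(-14) = 3 - (-5)*(-1)/14 = 3 - 1*5/14 = 3 - 5/14 = 37/14 ≈ 2.6429)
(a*(-4))/H(-2) = ((37/14)*(-4))/((-2*(6 - 2))) = -74/(7*((-2*4))) = -74/7/(-8) = -74/7*(-1/8) = 37/28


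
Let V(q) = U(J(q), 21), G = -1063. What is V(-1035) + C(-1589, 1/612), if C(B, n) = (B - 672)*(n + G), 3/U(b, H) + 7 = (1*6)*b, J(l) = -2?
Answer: 1643952377/684 ≈ 2.4034e+6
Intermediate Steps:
U(b, H) = 3/(-7 + 6*b) (U(b, H) = 3/(-7 + (1*6)*b) = 3/(-7 + 6*b))
V(q) = -3/19 (V(q) = 3/(-7 + 6*(-2)) = 3/(-7 - 12) = 3/(-19) = 3*(-1/19) = -3/19)
C(B, n) = (-1063 + n)*(-672 + B) (C(B, n) = (B - 672)*(n - 1063) = (-672 + B)*(-1063 + n) = (-1063 + n)*(-672 + B))
V(-1035) + C(-1589, 1/612) = -3/19 + (714336 - 1063*(-1589) - 672/612 - 1589/612) = -3/19 + (714336 + 1689107 - 672*1/612 - 1589*1/612) = -3/19 + (714336 + 1689107 - 56/51 - 1589/612) = -3/19 + 86523815/36 = 1643952377/684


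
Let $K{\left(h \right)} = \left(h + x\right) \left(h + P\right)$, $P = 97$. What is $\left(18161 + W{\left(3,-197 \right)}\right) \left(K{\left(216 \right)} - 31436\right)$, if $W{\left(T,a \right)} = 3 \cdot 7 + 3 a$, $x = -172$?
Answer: $-310727424$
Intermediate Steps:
$K{\left(h \right)} = \left(-172 + h\right) \left(97 + h\right)$ ($K{\left(h \right)} = \left(h - 172\right) \left(h + 97\right) = \left(-172 + h\right) \left(97 + h\right)$)
$W{\left(T,a \right)} = 21 + 3 a$
$\left(18161 + W{\left(3,-197 \right)}\right) \left(K{\left(216 \right)} - 31436\right) = \left(18161 + \left(21 + 3 \left(-197\right)\right)\right) \left(\left(-16684 + 216^{2} - 16200\right) - 31436\right) = \left(18161 + \left(21 - 591\right)\right) \left(\left(-16684 + 46656 - 16200\right) - 31436\right) = \left(18161 - 570\right) \left(13772 - 31436\right) = 17591 \left(-17664\right) = -310727424$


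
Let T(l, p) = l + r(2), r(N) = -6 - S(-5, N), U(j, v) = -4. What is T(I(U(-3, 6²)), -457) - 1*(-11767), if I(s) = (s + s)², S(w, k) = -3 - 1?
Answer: 11829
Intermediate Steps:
S(w, k) = -4
r(N) = -2 (r(N) = -6 - 1*(-4) = -6 + 4 = -2)
I(s) = 4*s² (I(s) = (2*s)² = 4*s²)
T(l, p) = -2 + l (T(l, p) = l - 2 = -2 + l)
T(I(U(-3, 6²)), -457) - 1*(-11767) = (-2 + 4*(-4)²) - 1*(-11767) = (-2 + 4*16) + 11767 = (-2 + 64) + 11767 = 62 + 11767 = 11829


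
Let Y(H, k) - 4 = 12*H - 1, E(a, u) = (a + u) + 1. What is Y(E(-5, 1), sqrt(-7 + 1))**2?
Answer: 1089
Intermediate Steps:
E(a, u) = 1 + a + u
Y(H, k) = 3 + 12*H (Y(H, k) = 4 + (12*H - 1) = 4 + (-1 + 12*H) = 3 + 12*H)
Y(E(-5, 1), sqrt(-7 + 1))**2 = (3 + 12*(1 - 5 + 1))**2 = (3 + 12*(-3))**2 = (3 - 36)**2 = (-33)**2 = 1089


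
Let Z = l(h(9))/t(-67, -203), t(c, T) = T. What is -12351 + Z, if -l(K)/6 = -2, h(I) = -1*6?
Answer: -2507265/203 ≈ -12351.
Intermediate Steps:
h(I) = -6
l(K) = 12 (l(K) = -6*(-2) = 12)
Z = -12/203 (Z = 12/(-203) = 12*(-1/203) = -12/203 ≈ -0.059113)
-12351 + Z = -12351 - 12/203 = -2507265/203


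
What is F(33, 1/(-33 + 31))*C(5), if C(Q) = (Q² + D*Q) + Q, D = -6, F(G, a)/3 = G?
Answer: 0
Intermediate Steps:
F(G, a) = 3*G
C(Q) = Q² - 5*Q (C(Q) = (Q² - 6*Q) + Q = Q² - 5*Q)
F(33, 1/(-33 + 31))*C(5) = (3*33)*(5*(-5 + 5)) = 99*(5*0) = 99*0 = 0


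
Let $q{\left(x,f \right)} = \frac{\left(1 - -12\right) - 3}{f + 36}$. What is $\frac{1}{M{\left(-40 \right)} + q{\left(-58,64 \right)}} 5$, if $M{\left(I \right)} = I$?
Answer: $- \frac{50}{399} \approx -0.12531$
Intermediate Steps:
$q{\left(x,f \right)} = \frac{10}{36 + f}$ ($q{\left(x,f \right)} = \frac{\left(1 + 12\right) - 3}{36 + f} = \frac{13 - 3}{36 + f} = \frac{10}{36 + f}$)
$\frac{1}{M{\left(-40 \right)} + q{\left(-58,64 \right)}} 5 = \frac{1}{-40 + \frac{10}{36 + 64}} \cdot 5 = \frac{1}{-40 + \frac{10}{100}} \cdot 5 = \frac{1}{-40 + 10 \cdot \frac{1}{100}} \cdot 5 = \frac{1}{-40 + \frac{1}{10}} \cdot 5 = \frac{1}{- \frac{399}{10}} \cdot 5 = \left(- \frac{10}{399}\right) 5 = - \frac{50}{399}$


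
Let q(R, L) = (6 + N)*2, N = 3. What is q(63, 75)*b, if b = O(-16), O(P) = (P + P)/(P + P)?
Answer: 18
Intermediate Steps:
O(P) = 1 (O(P) = (2*P)/((2*P)) = (2*P)*(1/(2*P)) = 1)
q(R, L) = 18 (q(R, L) = (6 + 3)*2 = 9*2 = 18)
b = 1
q(63, 75)*b = 18*1 = 18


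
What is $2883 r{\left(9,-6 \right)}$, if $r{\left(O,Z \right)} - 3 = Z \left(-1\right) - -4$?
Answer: $37479$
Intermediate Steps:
$r{\left(O,Z \right)} = 7 - Z$ ($r{\left(O,Z \right)} = 3 + \left(Z \left(-1\right) - -4\right) = 3 - \left(-4 + Z\right) = 7 - Z$)
$2883 r{\left(9,-6 \right)} = 2883 \left(7 - -6\right) = 2883 \left(7 + 6\right) = 2883 \cdot 13 = 37479$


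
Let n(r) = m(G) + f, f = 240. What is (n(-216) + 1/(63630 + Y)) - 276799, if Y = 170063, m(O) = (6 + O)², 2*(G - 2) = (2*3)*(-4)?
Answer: -64626163298/233693 ≈ -2.7654e+5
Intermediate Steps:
G = -10 (G = 2 + ((2*3)*(-4))/2 = 2 + (6*(-4))/2 = 2 + (½)*(-24) = 2 - 12 = -10)
n(r) = 256 (n(r) = (6 - 10)² + 240 = (-4)² + 240 = 16 + 240 = 256)
(n(-216) + 1/(63630 + Y)) - 276799 = (256 + 1/(63630 + 170063)) - 276799 = (256 + 1/233693) - 276799 = 59825409/233693 - 276799 = -64626163298/233693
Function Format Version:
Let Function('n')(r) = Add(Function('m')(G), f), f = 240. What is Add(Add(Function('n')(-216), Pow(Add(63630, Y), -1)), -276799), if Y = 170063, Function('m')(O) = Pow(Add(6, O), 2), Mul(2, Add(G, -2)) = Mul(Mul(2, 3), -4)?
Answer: Rational(-64626163298, 233693) ≈ -2.7654e+5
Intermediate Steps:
G = -10 (G = Add(2, Mul(Rational(1, 2), Mul(Mul(2, 3), -4))) = Add(2, Mul(Rational(1, 2), Mul(6, -4))) = Add(2, Mul(Rational(1, 2), -24)) = Add(2, -12) = -10)
Function('n')(r) = 256 (Function('n')(r) = Add(Pow(Add(6, -10), 2), 240) = Add(Pow(-4, 2), 240) = Add(16, 240) = 256)
Add(Add(Function('n')(-216), Pow(Add(63630, Y), -1)), -276799) = Add(Add(256, Pow(Add(63630, 170063), -1)), -276799) = Add(Add(256, Pow(233693, -1)), -276799) = Add(Add(256, Rational(1, 233693)), -276799) = Add(Rational(59825409, 233693), -276799) = Rational(-64626163298, 233693)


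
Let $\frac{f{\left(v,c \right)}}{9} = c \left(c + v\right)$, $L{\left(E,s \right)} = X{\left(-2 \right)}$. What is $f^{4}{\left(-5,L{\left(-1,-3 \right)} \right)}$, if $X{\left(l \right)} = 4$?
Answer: $1679616$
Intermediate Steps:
$L{\left(E,s \right)} = 4$
$f{\left(v,c \right)} = 9 c \left(c + v\right)$
$f^{4}{\left(-5,L{\left(-1,-3 \right)} \right)} = \left(9 \cdot 4 \left(4 - 5\right)\right)^{4} = \left(9 \cdot 4 \left(-1\right)\right)^{4} = \left(-36\right)^{4} = 1679616$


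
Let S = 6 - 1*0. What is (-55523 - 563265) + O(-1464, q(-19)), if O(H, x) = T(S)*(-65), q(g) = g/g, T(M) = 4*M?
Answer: -620348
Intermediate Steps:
S = 6 (S = 6 + 0 = 6)
q(g) = 1
O(H, x) = -1560 (O(H, x) = (4*6)*(-65) = 24*(-65) = -1560)
(-55523 - 563265) + O(-1464, q(-19)) = (-55523 - 563265) - 1560 = -618788 - 1560 = -620348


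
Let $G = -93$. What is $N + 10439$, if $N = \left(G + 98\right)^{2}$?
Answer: $10464$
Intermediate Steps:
$N = 25$ ($N = \left(-93 + 98\right)^{2} = 5^{2} = 25$)
$N + 10439 = 25 + 10439 = 10464$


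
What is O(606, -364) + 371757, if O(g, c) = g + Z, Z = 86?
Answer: 372449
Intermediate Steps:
O(g, c) = 86 + g (O(g, c) = g + 86 = 86 + g)
O(606, -364) + 371757 = (86 + 606) + 371757 = 692 + 371757 = 372449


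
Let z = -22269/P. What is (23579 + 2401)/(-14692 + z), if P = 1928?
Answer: -10017888/5669689 ≈ -1.7669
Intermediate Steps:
z = -22269/1928 ≈ -11.550
(23579 + 2401)/(-14692 + z) = (23579 + 2401)/(-14692 - 22269/1928) = 25980/(-28348445/1928) = 25980*(-1928/28348445) = -10017888/5669689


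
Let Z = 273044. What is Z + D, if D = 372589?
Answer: 645633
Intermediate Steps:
Z + D = 273044 + 372589 = 645633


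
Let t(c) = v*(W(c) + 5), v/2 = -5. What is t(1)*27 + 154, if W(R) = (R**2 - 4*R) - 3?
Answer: 424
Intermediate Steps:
v = -10 (v = 2*(-5) = -10)
W(R) = -3 + R**2 - 4*R
t(c) = -20 - 10*c**2 + 40*c (t(c) = -10*((-3 + c**2 - 4*c) + 5) = -10*(2 + c**2 - 4*c) = -20 - 10*c**2 + 40*c)
t(1)*27 + 154 = (-20 - 10*1**2 + 40*1)*27 + 154 = (-20 - 10*1 + 40)*27 + 154 = (-20 - 10 + 40)*27 + 154 = 10*27 + 154 = 270 + 154 = 424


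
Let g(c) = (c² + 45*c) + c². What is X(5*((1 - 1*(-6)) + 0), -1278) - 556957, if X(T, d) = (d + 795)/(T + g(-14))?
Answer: -16151684/29 ≈ -5.5696e+5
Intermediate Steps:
g(c) = 2*c² + 45*c
X(T, d) = (795 + d)/(-238 + T) (X(T, d) = (d + 795)/(T - 14*(45 + 2*(-14))) = (795 + d)/(T - 14*(45 - 28)) = (795 + d)/(T - 14*17) = (795 + d)/(T - 238) = (795 + d)/(-238 + T))
X(5*((1 - 1*(-6)) + 0), -1278) - 556957 = (795 - 1278)/(-238 + 5*((1 - 1*(-6)) + 0)) - 556957 = -483/(-238 + 5*((1 + 6) + 0)) - 556957 = -483/(-238 + 5*(7 + 0)) - 556957 = -483/(-238 + 5*7) - 556957 = -483/(-238 + 35) - 556957 = -483/(-203) - 556957 = -1/203*(-483) - 556957 = 69/29 - 556957 = -16151684/29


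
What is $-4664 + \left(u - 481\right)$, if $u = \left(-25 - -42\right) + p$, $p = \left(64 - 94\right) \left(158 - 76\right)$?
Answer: $-7588$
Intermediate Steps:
$p = -2460$ ($p = \left(-30\right) 82 = -2460$)
$u = -2443$ ($u = \left(-25 - -42\right) - 2460 = \left(-25 + \left(45 - 3\right)\right) - 2460 = \left(-25 + 42\right) - 2460 = 17 - 2460 = -2443$)
$-4664 + \left(u - 481\right) = -4664 - 2924 = -7588$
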